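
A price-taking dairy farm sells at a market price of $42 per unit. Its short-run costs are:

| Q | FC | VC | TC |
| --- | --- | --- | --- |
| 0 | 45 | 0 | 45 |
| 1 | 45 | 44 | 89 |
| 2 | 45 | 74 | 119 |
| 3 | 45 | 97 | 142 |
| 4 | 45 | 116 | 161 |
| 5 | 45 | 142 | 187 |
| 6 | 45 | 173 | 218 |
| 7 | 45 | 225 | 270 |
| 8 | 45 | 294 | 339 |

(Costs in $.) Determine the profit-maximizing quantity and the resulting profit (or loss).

Q = 6; profit = $34

Profit at each row (π = 42Q − TC): Q=0: -45; Q=1: -47; Q=2: -35; Q=3: -16; Q=4: 7; Q=5: 23; Q=6: 34; Q=7: 24; Q=8: -3.
Profit is maximized at Q = 6. AVC there is 173/6 = $28.83 ≤ P, so producing beats shutting down (which would give -$45).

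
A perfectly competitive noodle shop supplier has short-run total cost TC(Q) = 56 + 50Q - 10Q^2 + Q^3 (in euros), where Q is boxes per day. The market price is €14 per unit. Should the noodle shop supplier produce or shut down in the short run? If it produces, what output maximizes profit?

Shut down

Strip out fixed cost: VC = 50Q - 10Q^2 + Q^3. Then AVC = 50 - 10Q + Q^2 and MC = 50 - 20Q + 3Q^2.
AVC hits its minimum where MC = AVC, at Q = 5, giving min AVC = 50 - 10·5 + 5^2 = €25.
P = €14 lies below min AVC = €25; no output level covers variable cost.
The firm minimizes its loss by shutting down and losing only its fixed cost of €56.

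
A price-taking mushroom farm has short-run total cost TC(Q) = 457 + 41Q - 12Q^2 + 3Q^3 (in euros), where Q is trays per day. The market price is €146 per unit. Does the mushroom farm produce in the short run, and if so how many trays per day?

From TC, MC = TC'(Q) = 41 - 24Q + 9Q^2 and AVC = VC/Q = 41 - 12Q + 3Q^2.
AVC is minimized where dAVC/dQ = -12 + 6Q = 0, at Q = 2; min AVC = 41 - 12·2 + 3·2^2 = €29.
Because €146 ≥ €29, revenue can cover variable cost; the firm operates.
P = MC gives -105 - 24Q + 9Q^2 = 0, with roots -7/3 and 5. Take the larger (rising MC): Q* = 5.
Check: AVC at Q = 5 is €56 ≤ P, so revenue covers variable cost.
Profit = P·Q − TC = 146·5 − 737 = -€7, a loss, but smaller than the €457 fixed cost the firm would lose by shutting down.

Produce at Q = 5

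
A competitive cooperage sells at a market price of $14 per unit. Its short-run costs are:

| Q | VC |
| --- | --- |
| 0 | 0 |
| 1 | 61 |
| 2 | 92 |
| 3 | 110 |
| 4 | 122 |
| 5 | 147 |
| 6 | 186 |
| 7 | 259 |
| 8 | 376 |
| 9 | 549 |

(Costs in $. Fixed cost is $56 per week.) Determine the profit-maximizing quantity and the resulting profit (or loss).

Profit at each row (π = 14Q − TC): Q=0: -56; Q=1: -103; Q=2: -120; Q=3: -124; Q=4: -122; Q=5: -133; Q=6: -158; Q=7: -217; Q=8: -320; Q=9: -479.
Profit is highest at Q = 0. Equivalently, the lowest AVC in the table is 147/5 ≈ $29.40 at Q = 5, and P = $14 falls below it — price never covers variable cost, so the firm shuts down and loses only its fixed cost.

Q = 0 (shut down); profit = -$56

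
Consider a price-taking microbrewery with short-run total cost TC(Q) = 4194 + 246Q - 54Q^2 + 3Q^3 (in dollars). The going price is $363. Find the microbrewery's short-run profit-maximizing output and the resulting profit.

AVC = 246 - 54Q + 3Q^2 has its minimum $3 at Q = 9; price $363 clears that bar, so the firm operates.
MC = 246 - 108Q + 9Q^2. Setting P = MC and taking the root on the rising branch gives Q* = 13.
TR = 363·13 = 4719. TC = 4194 + 663 = 4857. Profit = 4719 − 4857 = -$138.
That loss of $138 beats the $4194 the firm would lose by shutting down; producing recovers $4056 of fixed cost.

Profit = -$138 at Q = 13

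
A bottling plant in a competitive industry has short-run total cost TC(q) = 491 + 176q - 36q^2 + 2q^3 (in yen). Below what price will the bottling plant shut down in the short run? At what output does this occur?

Short-run supply begins at min AVC. From VC = 176q - 36q^2 + 2q^3, AVC = 176 - 36q + 2q^2.
At the minimum of AVC, MC = AVC. MC = 176 - 72q + 6q^2; setting MC = AVC gives 4q^2 - 36q = 0, so q = 9. min AVC = 14.
So the shutdown price is ¥14.

¥14 per unit, at q = 9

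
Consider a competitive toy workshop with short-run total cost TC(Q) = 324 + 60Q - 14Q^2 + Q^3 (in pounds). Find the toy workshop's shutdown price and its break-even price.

Shutdown price = min AVC. AVC = 60 - 14Q + Q^2, with vertex at Q = 7 and minimum £11.
ATC = 324/Q + 60 - 14Q + Q^2. Setting dATC/dQ = −324/Q^2 − 14 + 2Q = 0 gives Q = 9 (since 2·9^3 − 14·9^2 = 324).
min ATC = 324/9 + 60 − 14·9 + 9^2 = £51. That is the break-even price.
Between these two prices the firm operates at a loss; above £51 it earns a profit.

Shutdown price = £11; break-even price = £51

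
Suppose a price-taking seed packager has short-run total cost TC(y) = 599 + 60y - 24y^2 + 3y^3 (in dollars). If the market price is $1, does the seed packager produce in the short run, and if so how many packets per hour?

From TC, MC = TC'(y) = 60 - 48y + 9y^2 and AVC = VC/y = 60 - 24y + 3y^2.
The AVC parabola has its vertex at y = 24/6 = 4, where AVC = 60 - 24·4 + 3·4^2 = $12.
With P < min AVC ($1 < $12), every unit sold adds to the loss.
Shutting down limits the loss to fixed cost, $599.

Shut down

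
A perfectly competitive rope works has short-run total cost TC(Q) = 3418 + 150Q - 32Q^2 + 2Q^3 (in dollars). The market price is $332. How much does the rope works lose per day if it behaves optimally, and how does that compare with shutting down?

AVC = 150 - 32Q + 2Q^2 has its minimum $22 at Q = 8; price $332 clears that bar, so the firm operates.
With MC = 150 - 64Q + 6Q^2, P = MC on the upward-sloping part at Q* = 13.
TR = 332·13 = 4316. TC = 3418 + 936 = 4354. Profit = 4316 − 4354 = -$38.
That loss of $38 beats the $3418 the firm would lose by shutting down; producing recovers $3380 of fixed cost.

Profit = -$38 at Q = 13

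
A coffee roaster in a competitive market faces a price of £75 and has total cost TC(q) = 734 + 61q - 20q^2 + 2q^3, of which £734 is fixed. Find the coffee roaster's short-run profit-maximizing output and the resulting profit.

Profit = -£342 at q = 7

AVC = 61 - 20q + 2q^2 has its minimum £11 at q = 5; price £75 clears that bar, so the firm operates.
MC = 61 - 40q + 6q^2. Setting P = MC and taking the root on the rising branch gives q* = 7.
TR = 75·7 = 525. TC = 734 + 133 = 867. Profit = 525 − 867 = -£342.
Shutting down would mean losing the fixed cost of £734, so operating at a loss of £342 is better by £392.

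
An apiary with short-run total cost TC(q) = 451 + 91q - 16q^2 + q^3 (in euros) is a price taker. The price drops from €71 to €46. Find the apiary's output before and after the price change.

Output falls from 10 to 9

MC = 91 - 32q + 3q^2; the shutdown threshold is min AVC = €27 (at q = 8).
With P = €71 above the shutdown price, P = MC gives q = 10.
At P = €46 ≥ min AVC, set P = MC: q = 9. The firm stays open but cuts output.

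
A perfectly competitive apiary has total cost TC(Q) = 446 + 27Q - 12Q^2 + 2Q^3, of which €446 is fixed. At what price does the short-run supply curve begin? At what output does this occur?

€9 per unit, at Q = 3

The shutdown price is the minimum of AVC. VC = 27Q - 12Q^2 + 2Q^3, so AVC = 27 - 12Q + 2Q^2.
At the minimum of AVC, MC = AVC. MC = 27 - 24Q + 6Q^2; setting MC = AVC gives 4Q^2 - 12Q = 0, so Q = 3. min AVC = 9.
For P < €9 the firm produces nothing.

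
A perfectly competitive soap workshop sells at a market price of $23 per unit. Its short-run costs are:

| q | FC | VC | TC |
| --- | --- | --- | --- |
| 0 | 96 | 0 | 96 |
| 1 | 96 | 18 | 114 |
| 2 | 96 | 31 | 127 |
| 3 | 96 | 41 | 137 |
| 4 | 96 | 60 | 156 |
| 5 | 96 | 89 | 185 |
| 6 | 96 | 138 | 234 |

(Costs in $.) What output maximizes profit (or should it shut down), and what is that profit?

Profit at each row (π = 23q − TC): q=0: -96; q=1: -91; q=2: -81; q=3: -68; q=4: -64; q=5: -70; q=6: -96.
Profit is maximized at q = 4. AVC there is 60/4 = $15 ≤ P, so producing beats shutting down (which would give -$96).

q = 4; profit = -$64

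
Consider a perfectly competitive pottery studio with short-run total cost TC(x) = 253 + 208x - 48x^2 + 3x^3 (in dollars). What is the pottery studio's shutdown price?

The firm shuts down when price falls below the minimum of average variable cost. AVC = VC/x = 208 - 48x + 3x^2.
At the minimum of AVC, MC = AVC. MC = 208 - 96x + 9x^2; setting MC = AVC gives 6x^2 - 48x = 0, so x = 8. min AVC = 16.
For P < $16 the firm produces nothing.

$16 per unit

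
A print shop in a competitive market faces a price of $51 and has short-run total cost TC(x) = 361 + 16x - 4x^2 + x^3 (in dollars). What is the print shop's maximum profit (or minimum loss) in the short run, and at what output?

AVC = 16 - 4x + x^2 has its minimum $12 at x = 2; price $51 clears that bar, so the firm operates.
With MC = 16 - 8x + 3x^2, P = MC on the upward-sloping part at x* = 5.
TR = 51·5 = 255. TC = 361 + 105 = 466. Profit = 255 − 466 = -$211.
Shutting down would mean losing the fixed cost of $361, so operating at a loss of $211 is better by $150.

Profit = -$211 at x = 5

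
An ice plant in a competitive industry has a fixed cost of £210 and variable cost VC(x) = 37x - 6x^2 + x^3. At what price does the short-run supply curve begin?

The shutdown price is the minimum of AVC. VC = 37x - 6x^2 + x^3, so AVC = 37 - 6x + x^2.
At the minimum of AVC, MC = AVC. MC = 37 - 12x + 3x^2; setting MC = AVC gives 2x^2 - 6x = 0, so x = 3. min AVC = 28.
The firm shuts down for any P below £28.

£28 per unit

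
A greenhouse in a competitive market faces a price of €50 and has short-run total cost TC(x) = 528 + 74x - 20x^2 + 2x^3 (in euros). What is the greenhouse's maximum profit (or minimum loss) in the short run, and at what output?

Profit = -€384 at x = 6

AVC = 74 - 20x + 2x^2 has its minimum €24 at x = 5; price €50 clears that bar, so the firm operates.
With MC = 74 - 40x + 6x^2, P = MC on the upward-sloping part at x* = 6.
TR = 50·6 = 300. TC = 528 + 156 = 684. Profit = 300 − 684 = -€384.
That loss of €384 beats the €528 the firm would lose by shutting down; producing recovers €144 of fixed cost.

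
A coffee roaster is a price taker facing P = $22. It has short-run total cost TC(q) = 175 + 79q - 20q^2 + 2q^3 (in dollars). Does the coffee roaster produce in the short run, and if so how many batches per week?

Shut down

Variable cost is VC = 79q - 20q^2 + 2q^3, so AVC = VC/q = 79 - 20q + 2q^2 and MC = dTC/dq = 79 - 40q + 6q^2.
AVC hits its minimum where MC = AVC, at q = 5, giving min AVC = 79 - 20·5 + 2·5^2 = $29.
Since P = $22 < min AVC = $29, price fails to cover variable cost at any output.
Best response: produce nothing and absorb the $175 fixed cost.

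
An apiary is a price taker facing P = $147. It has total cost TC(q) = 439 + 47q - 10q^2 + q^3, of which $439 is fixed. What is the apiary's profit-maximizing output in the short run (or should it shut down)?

Produce at q = 10

From TC, MC = TC'(q) = 47 - 20q + 3q^2 and AVC = VC/q = 47 - 10q + q^2.
The AVC parabola has its vertex at q = 10/2 = 5, where AVC = 47 - 10·5 + 5^2 = $22.
Since P = $147 ≥ min AVC = $22, price covers variable cost and the firm should produce.
P = MC gives -100 - 20q + 3q^2 = 0, with roots -10/3 and 10. Take the larger (rising MC): q* = 10.
Check: AVC at q = 10 is $47 ≤ P, so revenue covers variable cost.
Profit = P·q − TC = 147·10 − 909 = $561.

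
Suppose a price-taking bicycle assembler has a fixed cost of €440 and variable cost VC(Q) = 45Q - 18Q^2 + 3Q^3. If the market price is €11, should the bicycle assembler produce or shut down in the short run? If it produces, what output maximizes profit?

Shut down

Strip out fixed cost: VC = 45Q - 18Q^2 + 3Q^3. Then AVC = 45 - 18Q + 3Q^2 and MC = 45 - 36Q + 9Q^2.
The AVC parabola has its vertex at Q = 18/6 = 3, where AVC = 45 - 18·3 + 3·3^2 = €18.
With P < min AVC (€11 < €18), every unit sold adds to the loss.
Best response: produce nothing and absorb the €440 fixed cost.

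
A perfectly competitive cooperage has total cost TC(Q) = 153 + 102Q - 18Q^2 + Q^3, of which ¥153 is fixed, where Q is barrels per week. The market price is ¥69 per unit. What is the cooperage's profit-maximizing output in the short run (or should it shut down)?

Produce at Q = 11

Variable cost is VC = 102Q - 18Q^2 + Q^3, so AVC = VC/Q = 102 - 18Q + Q^2 and MC = dTC/dQ = 102 - 36Q + 3Q^2.
AVC is minimized where dAVC/dQ = -18 + 2Q = 0, at Q = 9; min AVC = 102 - 18·9 + 9^2 = ¥21.
Because ¥69 ≥ ¥21, revenue can cover variable cost; the firm operates.
Set P = MC: 69 = 102 - 36Q + 3Q^2 → 33 - 36Q + 3Q^2 = 0. The roots are Q = 1 and Q = 11; the profit-maximizing output is on the rising part of MC, so Q* = 11.
Check: AVC at Q = 11 is ¥25 ≤ P, so revenue covers variable cost.
Profit = P·Q − TC = 69·11 − 428 = ¥331.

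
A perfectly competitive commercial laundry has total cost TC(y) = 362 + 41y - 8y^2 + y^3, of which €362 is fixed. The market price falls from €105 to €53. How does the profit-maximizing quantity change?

Output falls from 8 to 6

AVC = 41 - 8y + y^2, minimized at y = 4 where min AVC = €25. MC = 41 - 16y + 3y^2.
At P = €105 ≥ min AVC, set P = MC on the rising branch: y = 8.
At P = €53 ≥ min AVC, set P = MC: y = 6. The firm stays open but cuts output.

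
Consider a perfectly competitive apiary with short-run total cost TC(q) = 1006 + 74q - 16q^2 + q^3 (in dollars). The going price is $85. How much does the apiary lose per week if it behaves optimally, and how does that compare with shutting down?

Profit = -$280 at q = 11

AVC = 74 - 16q + q^2; min AVC = $10 at q = 8. Since P = $85 ≥ min AVC, the firm produces.
MC = 74 - 32q + 3q^2. Setting P = MC and taking the root on the rising branch gives q* = 11.
TR = 85·11 = 935. TC = 1006 + 209 = 1215. Profit = 935 − 1215 = -$280.
By producing, the firm covers all variable cost plus $726 of fixed cost; shutting down would lose the full $1006.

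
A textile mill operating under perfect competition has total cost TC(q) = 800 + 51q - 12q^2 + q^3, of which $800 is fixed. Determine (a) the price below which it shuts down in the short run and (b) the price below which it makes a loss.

Shutdown price = $15; break-even price = $111

Shutdown price = min AVC. AVC = 51 - 12q + q^2, with vertex at q = 6 and minimum $15.
ATC = 800/q + 51 - 12q + q^2. Setting dATC/dq = −800/q^2 − 12 + 2q = 0 gives q = 10 (since 2·10^3 − 12·10^2 = 800).
min ATC = 800/10 + 51 − 12·10 + 10^2 = $111. That is the break-even price.
For $15 ≤ P < $111 the firm produces at a loss; below $15 it shuts down.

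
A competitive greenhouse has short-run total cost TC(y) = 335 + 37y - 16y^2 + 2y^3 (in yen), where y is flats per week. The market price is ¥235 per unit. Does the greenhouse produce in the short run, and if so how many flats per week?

From TC, MC = TC'(y) = 37 - 32y + 6y^2 and AVC = VC/y = 37 - 16y + 2y^2.
AVC is minimized where dAVC/dy = -16 + 4y = 0, at y = 4; min AVC = 37 - 16·4 + 2·4^2 = ¥5.
Because ¥235 ≥ ¥5, revenue can cover variable cost; the firm operates.
Solving P = MC: -198 - 32y + 6y^2 = 0 ⇒ y = -11/3 or 9. On the upward-sloping branch, y* = 9.
Check: AVC at y = 9 is ¥55 ≤ P, so revenue covers variable cost.
Profit = P·y − TC = 235·9 − 830 = ¥1285.

Produce at y = 9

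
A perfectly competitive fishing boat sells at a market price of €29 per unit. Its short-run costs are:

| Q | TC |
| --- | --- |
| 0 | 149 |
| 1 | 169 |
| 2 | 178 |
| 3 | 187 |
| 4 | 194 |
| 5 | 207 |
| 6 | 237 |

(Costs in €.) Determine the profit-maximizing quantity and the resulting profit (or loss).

Tabulate TR − TC: Q=0: -149; Q=1: -140; Q=2: -120; Q=3: -100; Q=4: -78; Q=5: -62; Q=6: -63.
Profit is maximized at Q = 5. AVC there is 58/5 = €11.60 ≤ P, so producing beats shutting down (which would give -€149).

Q = 5; profit = -€62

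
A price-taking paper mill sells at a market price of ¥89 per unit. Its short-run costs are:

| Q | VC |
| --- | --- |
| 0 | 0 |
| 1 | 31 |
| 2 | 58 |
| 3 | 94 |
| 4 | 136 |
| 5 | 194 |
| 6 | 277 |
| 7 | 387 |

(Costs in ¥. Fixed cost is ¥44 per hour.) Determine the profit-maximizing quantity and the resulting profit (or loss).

Q = 6; profit = ¥213

Profit at each row (π = 89Q − TC): Q=0: -44; Q=1: 14; Q=2: 76; Q=3: 129; Q=4: 176; Q=5: 207; Q=6: 213; Q=7: 192.
Profit is maximized at Q = 6. AVC there is 277/6 = ¥46.17 ≤ P, so producing beats shutting down (which would give -¥44).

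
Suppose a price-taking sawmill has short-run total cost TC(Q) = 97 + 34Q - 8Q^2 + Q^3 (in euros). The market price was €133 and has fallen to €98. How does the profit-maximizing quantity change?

Output falls from 9 to 8

AVC = 34 - 8Q + Q^2, minimized at Q = 4 where min AVC = €18. MC = 34 - 16Q + 3Q^2.
With P = €133 above the shutdown price, P = MC gives Q = 9.
At P = €98 ≥ min AVC, set P = MC: Q = 8. The firm stays open but cuts output.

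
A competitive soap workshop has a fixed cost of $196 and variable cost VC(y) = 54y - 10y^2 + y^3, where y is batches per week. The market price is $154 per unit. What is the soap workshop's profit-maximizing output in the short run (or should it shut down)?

From TC, MC = TC'(y) = 54 - 20y + 3y^2 and AVC = VC/y = 54 - 10y + y^2.
AVC is minimized where dAVC/dy = -10 + 2y = 0, at y = 5; min AVC = 54 - 10·5 + 5^2 = $29.
P = $154 exceeds min AVC = $29, so the firm stays open.
P = MC gives -100 - 20y + 3y^2 = 0, with roots -10/3 and 10. Take the larger (rising MC): y* = 10.
Check: AVC at y = 10 is $54 ≤ P, so revenue covers variable cost.
Profit = P·y − TC = 154·10 − 736 = $804.

Produce at y = 10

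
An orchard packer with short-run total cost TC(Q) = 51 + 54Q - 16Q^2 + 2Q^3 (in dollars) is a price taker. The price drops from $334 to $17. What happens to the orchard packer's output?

Output falls from 10 to 0 (the firm shuts down)

MC = 54 - 32Q + 6Q^2; the shutdown threshold is min AVC = $22 (at Q = 4).
With P = $334 above the shutdown price, P = MC gives Q = 10.
At P = $17 < min AVC = $22, price no longer covers variable cost at any output, so the firm shuts down: Q = 0.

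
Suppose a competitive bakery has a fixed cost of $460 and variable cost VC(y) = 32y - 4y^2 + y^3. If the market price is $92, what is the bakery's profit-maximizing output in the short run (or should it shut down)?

Variable cost is VC = 32y - 4y^2 + y^3, so AVC = VC/y = 32 - 4y + y^2 and MC = dTC/dy = 32 - 8y + 3y^2.
AVC is minimized where dAVC/dy = -4 + 2y = 0, at y = 2; min AVC = 32 - 4·2 + 2^2 = $28.
Since P = $92 ≥ min AVC = $28, price covers variable cost and the firm should produce.
P = MC gives -60 - 8y + 3y^2 = 0, with roots -10/3 and 6. Take the larger (rising MC): y* = 6.
Check: AVC at y = 6 is $44 ≤ P, so revenue covers variable cost.
Profit = P·y − TC = 92·6 − 724 = -$172, a loss, but smaller than the $460 fixed cost the firm would lose by shutting down.

Produce at y = 6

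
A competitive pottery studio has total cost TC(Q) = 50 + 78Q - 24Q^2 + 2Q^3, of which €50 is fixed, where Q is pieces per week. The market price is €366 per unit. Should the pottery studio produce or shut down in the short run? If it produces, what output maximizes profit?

Variable cost is VC = 78Q - 24Q^2 + 2Q^3, so AVC = VC/Q = 78 - 24Q + 2Q^2 and MC = dTC/dQ = 78 - 48Q + 6Q^2.
AVC is minimized where dAVC/dQ = -24 + 4Q = 0, at Q = 6; min AVC = 78 - 24·6 + 2·6^2 = €6.
Because €366 ≥ €6, revenue can cover variable cost; the firm operates.
Set P = MC: 366 = 78 - 48Q + 6Q^2 → -288 - 48Q + 6Q^2 = 0. The roots are Q = -4 and Q = 12; the profit-maximizing output is on the rising part of MC, so Q* = 12.
Check: AVC at Q = 12 is €78 ≤ P, so revenue covers variable cost.
Profit = P·Q − TC = 366·12 − 986 = €3406.

Produce at Q = 12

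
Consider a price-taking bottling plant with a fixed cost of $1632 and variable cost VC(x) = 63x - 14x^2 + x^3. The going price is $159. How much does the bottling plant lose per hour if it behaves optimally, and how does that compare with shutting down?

AVC = 63 - 14x + x^2; min AVC = $14 at x = 7. Since P = $159 ≥ min AVC, the firm produces.
MC = 63 - 28x + 3x^2. Setting P = MC and taking the root on the rising branch gives x* = 12.
TR = 159·12 = 1908. TC = 1632 + 468 = 2100. Profit = 1908 − 2100 = -$192.
By producing, the firm covers all variable cost plus $1440 of fixed cost; shutting down would lose the full $1632.

Profit = -$192 at x = 12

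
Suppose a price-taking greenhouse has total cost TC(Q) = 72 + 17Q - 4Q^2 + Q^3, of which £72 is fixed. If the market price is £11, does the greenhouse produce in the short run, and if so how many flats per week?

Shut down

Variable cost is VC = 17Q - 4Q^2 + Q^3, so AVC = VC/Q = 17 - 4Q + Q^2 and MC = dTC/dQ = 17 - 8Q + 3Q^2.
The AVC parabola has its vertex at Q = 4/2 = 2, where AVC = 17 - 4·2 + 2^2 = £13.
With P < min AVC (£11 < £13), every unit sold adds to the loss.
The firm minimizes its loss by shutting down and losing only its fixed cost of £72.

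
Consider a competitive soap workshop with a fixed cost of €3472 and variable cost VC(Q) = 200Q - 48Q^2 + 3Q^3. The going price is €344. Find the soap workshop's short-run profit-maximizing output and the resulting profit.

AVC = 200 - 48Q + 3Q^2; min AVC = €8 at Q = 8. Since P = €344 ≥ min AVC, the firm produces.
MC = 200 - 96Q + 9Q^2. Setting P = MC and taking the root on the rising branch gives Q* = 12.
TR = 344·12 = 4128. TC = 3472 + 672 = 4144. Profit = 4128 − 4144 = -€16.
Shutting down would mean losing the fixed cost of €3472, so operating at a loss of €16 is better by €3456.

Profit = -€16 at Q = 12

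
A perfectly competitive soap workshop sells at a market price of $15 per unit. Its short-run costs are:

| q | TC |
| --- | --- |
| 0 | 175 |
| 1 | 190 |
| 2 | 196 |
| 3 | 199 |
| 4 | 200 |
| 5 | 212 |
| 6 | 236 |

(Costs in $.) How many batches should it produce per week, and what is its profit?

q = 5; profit = -$137

Profit at each row (π = 15q − TC): q=0: -175; q=1: -175; q=2: -166; q=3: -154; q=4: -140; q=5: -137; q=6: -146.
Profit is maximized at q = 5. AVC there is 37/5 = $7.40 ≤ P, so producing beats shutting down (which would give -$175).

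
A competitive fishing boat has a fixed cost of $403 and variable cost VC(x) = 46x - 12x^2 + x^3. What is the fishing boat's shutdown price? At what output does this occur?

$10 per unit, at x = 6

Short-run supply begins at min AVC. From VC = 46x - 12x^2 + x^3, AVC = 46 - 12x + x^2.
At the minimum of AVC, MC = AVC. MC = 46 - 24x + 3x^2; setting MC = AVC gives 2x^2 - 12x = 0, so x = 6. min AVC = 10.
For P < $10 the firm produces nothing.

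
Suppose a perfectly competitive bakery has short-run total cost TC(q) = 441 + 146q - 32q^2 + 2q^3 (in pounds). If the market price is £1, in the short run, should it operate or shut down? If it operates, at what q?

Shut down

From TC, MC = TC'(q) = 146 - 64q + 6q^2 and AVC = VC/q = 146 - 32q + 2q^2.
The AVC parabola has its vertex at q = 32/4 = 8, where AVC = 146 - 32·8 + 2·8^2 = £18.
Since P = £1 < min AVC = £18, price fails to cover variable cost at any output.
Best response: produce nothing and absorb the £441 fixed cost.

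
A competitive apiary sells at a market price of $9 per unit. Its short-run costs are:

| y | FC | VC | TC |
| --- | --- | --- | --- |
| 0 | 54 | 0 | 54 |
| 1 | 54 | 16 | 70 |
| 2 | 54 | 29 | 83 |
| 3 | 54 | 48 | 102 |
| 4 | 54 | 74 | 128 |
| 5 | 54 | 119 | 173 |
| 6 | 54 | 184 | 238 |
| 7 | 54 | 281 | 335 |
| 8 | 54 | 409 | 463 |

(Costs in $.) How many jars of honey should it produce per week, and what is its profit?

Compute π = P·y − TC at each output: y=0: -54; y=1: -61; y=2: -65; y=3: -75; y=4: -92; y=5: -128; y=6: -184; y=7: -272; y=8: -391.
Profit is highest at y = 0. Equivalently, the lowest AVC in the table is 29/2 ≈ $14.50 at y = 2, and P = $9 falls below it — price never covers variable cost, so the firm shuts down and loses only its fixed cost.

y = 0 (shut down); profit = -$54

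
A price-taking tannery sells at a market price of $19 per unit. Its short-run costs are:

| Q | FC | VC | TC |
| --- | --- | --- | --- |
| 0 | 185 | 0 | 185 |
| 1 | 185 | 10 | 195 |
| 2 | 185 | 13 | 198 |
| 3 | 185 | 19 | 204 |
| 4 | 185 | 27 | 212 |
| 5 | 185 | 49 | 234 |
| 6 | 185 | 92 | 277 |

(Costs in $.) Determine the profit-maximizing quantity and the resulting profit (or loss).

Q = 4; profit = -$136

Profit at each row (π = 19Q − TC): Q=0: -185; Q=1: -176; Q=2: -160; Q=3: -147; Q=4: -136; Q=5: -139; Q=6: -163.
Profit is maximized at Q = 4. AVC there is 27/4 = $6.75 ≤ P, so producing beats shutting down (which would give -$185).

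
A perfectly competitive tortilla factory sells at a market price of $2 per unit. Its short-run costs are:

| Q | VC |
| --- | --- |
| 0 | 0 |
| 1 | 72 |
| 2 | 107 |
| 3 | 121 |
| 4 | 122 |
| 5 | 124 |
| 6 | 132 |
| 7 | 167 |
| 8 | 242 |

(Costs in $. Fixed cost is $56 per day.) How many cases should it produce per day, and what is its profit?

Q = 0 (shut down); profit = -$56

Compute π = P·Q − TC at each output: Q=0: -56; Q=1: -126; Q=2: -159; Q=3: -171; Q=4: -170; Q=5: -170; Q=6: -176; Q=7: -209; Q=8: -282.
Profit is highest at Q = 0. Equivalently, the lowest AVC in the table is 132/6 ≈ $22 at Q = 6, and P = $2 falls below it — price never covers variable cost, so the firm shuts down and loses only its fixed cost.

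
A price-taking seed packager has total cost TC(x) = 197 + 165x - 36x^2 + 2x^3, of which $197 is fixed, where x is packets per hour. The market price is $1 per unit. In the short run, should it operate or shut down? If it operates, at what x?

Shut down

Variable cost is VC = 165x - 36x^2 + 2x^3, so AVC = VC/x = 165 - 36x + 2x^2 and MC = dTC/dx = 165 - 72x + 6x^2.
AVC hits its minimum where MC = AVC, at x = 9, giving min AVC = 165 - 36·9 + 2·9^2 = $3.
Since P = $1 < min AVC = $3, price fails to cover variable cost at any output.
Best response: produce nothing and absorb the $197 fixed cost.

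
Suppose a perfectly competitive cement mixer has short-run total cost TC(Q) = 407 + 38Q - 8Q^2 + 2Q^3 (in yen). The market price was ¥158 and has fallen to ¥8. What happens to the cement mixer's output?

Output falls from 6 to 0 (the firm shuts down)

AVC = 38 - 8Q + 2Q^2, minimized at Q = 2 where min AVC = ¥30. MC = 38 - 16Q + 6Q^2.
With P = ¥158 above the shutdown price, P = MC gives Q = 6.
At P = ¥8 < min AVC = ¥30, price no longer covers variable cost at any output, so the firm shuts down: Q = 0.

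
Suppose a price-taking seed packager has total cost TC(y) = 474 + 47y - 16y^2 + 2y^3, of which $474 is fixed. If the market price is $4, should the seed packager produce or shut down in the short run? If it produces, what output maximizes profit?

Shut down

From TC, MC = TC'(y) = 47 - 32y + 6y^2 and AVC = VC/y = 47 - 16y + 2y^2.
The AVC parabola has its vertex at y = 16/4 = 4, where AVC = 47 - 16·4 + 2·4^2 = $15.
P = $4 lies below min AVC = $15; no output level covers variable cost.
Shutting down limits the loss to fixed cost, $474.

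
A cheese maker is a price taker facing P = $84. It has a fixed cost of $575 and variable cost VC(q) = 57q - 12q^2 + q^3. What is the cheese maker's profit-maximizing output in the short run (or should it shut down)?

Produce at q = 9

Variable cost is VC = 57q - 12q^2 + q^3, so AVC = VC/q = 57 - 12q + q^2 and MC = dTC/dq = 57 - 24q + 3q^2.
AVC is minimized where dAVC/dq = -12 + 2q = 0, at q = 6; min AVC = 57 - 12·6 + 6^2 = $21.
P = $84 exceeds min AVC = $21, so the firm stays open.
Solving P = MC: -27 - 24q + 3q^2 = 0 ⇒ q = -1 or 9. On the upward-sloping branch, q* = 9.
Check: AVC at q = 9 is $30 ≤ P, so revenue covers variable cost.
Profit = P·q − TC = 84·9 − 845 = -$89, a loss, but smaller than the $575 fixed cost the firm would lose by shutting down.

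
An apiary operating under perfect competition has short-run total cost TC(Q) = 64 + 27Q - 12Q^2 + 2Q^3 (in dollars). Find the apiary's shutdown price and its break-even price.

AVC = 27 - 12Q + 2Q^2; minimized at Q = 3, giving min AVC = $9. That is the shutdown price.
ATC = 64/Q + 27 - 12Q + 2Q^2. Setting dATC/dQ = −64/Q^2 − 12 + 4Q = 0 gives Q = 4 (since 4·4^3 − 12·4^2 = 64).
min ATC = 64/4 + 27 − 12·4 + 2·4^2 = $27. That is the break-even price.
For $9 ≤ P < $27 the firm produces at a loss; below $9 it shuts down.

Shutdown price = $9; break-even price = $27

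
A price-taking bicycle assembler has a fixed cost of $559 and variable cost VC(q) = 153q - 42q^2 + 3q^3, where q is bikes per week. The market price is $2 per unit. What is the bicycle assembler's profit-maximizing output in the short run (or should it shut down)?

Shut down

Variable cost is VC = 153q - 42q^2 + 3q^3, so AVC = VC/q = 153 - 42q + 3q^2 and MC = dTC/dq = 153 - 84q + 9q^2.
The AVC parabola has its vertex at q = 42/6 = 7, where AVC = 153 - 42·7 + 3·7^2 = $6.
With P < min AVC ($2 < $6), every unit sold adds to the loss.
Best response: produce nothing and absorb the $559 fixed cost.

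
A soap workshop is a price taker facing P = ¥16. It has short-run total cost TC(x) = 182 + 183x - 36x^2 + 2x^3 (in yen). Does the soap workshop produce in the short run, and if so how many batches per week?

Variable cost is VC = 183x - 36x^2 + 2x^3, so AVC = VC/x = 183 - 36x + 2x^2 and MC = dTC/dx = 183 - 72x + 6x^2.
AVC hits its minimum where MC = AVC, at x = 9, giving min AVC = 183 - 36·9 + 2·9^2 = ¥21.
With P < min AVC (¥16 < ¥21), every unit sold adds to the loss.
The firm minimizes its loss by shutting down and losing only its fixed cost of ¥182.

Shut down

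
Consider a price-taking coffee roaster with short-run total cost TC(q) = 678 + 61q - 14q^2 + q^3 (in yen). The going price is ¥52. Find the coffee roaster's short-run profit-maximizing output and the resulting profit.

AVC = 61 - 14q + q^2 has its minimum ¥12 at q = 7; price ¥52 clears that bar, so the firm operates.
MC = 61 - 28q + 3q^2. Setting P = MC and taking the root on the rising branch gives q* = 9.
TR = 52·9 = 468. TC = 678 + 144 = 822. Profit = 468 − 822 = -¥354.
Shutting down would mean losing the fixed cost of ¥678, so operating at a loss of ¥354 is better by ¥324.

Profit = -¥354 at q = 9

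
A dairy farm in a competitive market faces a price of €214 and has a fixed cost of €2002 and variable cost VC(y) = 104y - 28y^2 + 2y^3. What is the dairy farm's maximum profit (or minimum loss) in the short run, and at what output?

Profit = -€66 at y = 11

AVC = 104 - 28y + 2y^2; min AVC = €6 at y = 7. Since P = €214 ≥ min AVC, the firm produces.
MC = 104 - 56y + 6y^2. Setting P = MC and taking the root on the rising branch gives y* = 11.
TR = 214·11 = 2354. TC = 2002 + 418 = 2420. Profit = 2354 − 2420 = -€66.
By producing, the firm covers all variable cost plus €1936 of fixed cost; shutting down would lose the full €2002.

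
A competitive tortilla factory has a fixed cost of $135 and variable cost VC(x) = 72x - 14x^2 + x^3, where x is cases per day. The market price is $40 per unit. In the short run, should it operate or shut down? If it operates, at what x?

Variable cost is VC = 72x - 14x^2 + x^3, so AVC = VC/x = 72 - 14x + x^2 and MC = dTC/dx = 72 - 28x + 3x^2.
The AVC parabola has its vertex at x = 14/2 = 7, where AVC = 72 - 14·7 + 7^2 = $23.
Because $40 ≥ $23, revenue can cover variable cost; the firm operates.
P = MC gives 32 - 28x + 3x^2 = 0, with roots 4/3 and 8. Take the larger (rising MC): x* = 8.
Check: AVC at x = 8 is $24 ≤ P, so revenue covers variable cost.
Profit = P·x − TC = 40·8 − 327 = -$7, a loss, but smaller than the $135 fixed cost the firm would lose by shutting down.

Produce at x = 8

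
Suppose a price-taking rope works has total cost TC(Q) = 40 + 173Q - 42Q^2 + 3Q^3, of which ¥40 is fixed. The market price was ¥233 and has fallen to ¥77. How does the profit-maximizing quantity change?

Output falls from 10 to 8

AVC = 173 - 42Q + 3Q^2, minimized at Q = 7 where min AVC = ¥26. MC = 173 - 84Q + 9Q^2.
With P = ¥233 above the shutdown price, P = MC gives Q = 10.
At P = ¥77 ≥ min AVC, set P = MC: Q = 8. The firm stays open but cuts output.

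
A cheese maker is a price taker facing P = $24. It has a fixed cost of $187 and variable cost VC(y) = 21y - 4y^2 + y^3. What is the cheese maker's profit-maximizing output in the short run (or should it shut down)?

Produce at y = 3

Variable cost is VC = 21y - 4y^2 + y^3, so AVC = VC/y = 21 - 4y + y^2 and MC = dTC/dy = 21 - 8y + 3y^2.
The AVC parabola has its vertex at y = 4/2 = 2, where AVC = 21 - 4·2 + 2^2 = $17.
Because $24 ≥ $17, revenue can cover variable cost; the firm operates.
Solving P = MC: -3 - 8y + 3y^2 = 0 ⇒ y = -1/3 or 3. On the upward-sloping branch, y* = 3.
Check: AVC at y = 3 is $18 ≤ P, so revenue covers variable cost.
Profit = P·y − TC = 24·3 − 241 = -$169, a loss, but smaller than the $187 fixed cost the firm would lose by shutting down.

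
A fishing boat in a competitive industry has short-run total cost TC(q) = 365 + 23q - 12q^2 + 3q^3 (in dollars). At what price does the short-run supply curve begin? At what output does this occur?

$11 per unit, at q = 2

The shutdown price is the minimum of AVC. VC = 23q - 12q^2 + 3q^3, so AVC = 23 - 12q + 3q^2.
At the minimum of AVC, MC = AVC. MC = 23 - 24q + 9q^2; setting MC = AVC gives 6q^2 - 12q = 0, so q = 2. min AVC = 11.
For P < $11 the firm produces nothing.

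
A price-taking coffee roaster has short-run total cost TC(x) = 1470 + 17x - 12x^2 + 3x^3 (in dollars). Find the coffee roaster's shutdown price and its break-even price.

Shutdown price = $5; break-even price = $290

Shutdown price = min AVC. AVC = 17 - 12x + 3x^2, with vertex at x = 2 and minimum $5.
ATC = 1470/x + 17 - 12x + 3x^2. Setting dATC/dx = −1470/x^2 − 12 + 6x = 0 gives x = 7 (since 6·7^3 − 12·7^2 = 1470).
min ATC = 1470/7 + 17 − 12·7 + 3·7^2 = $290. That is the break-even price.
Between these two prices the firm operates at a loss; above $290 it earns a profit.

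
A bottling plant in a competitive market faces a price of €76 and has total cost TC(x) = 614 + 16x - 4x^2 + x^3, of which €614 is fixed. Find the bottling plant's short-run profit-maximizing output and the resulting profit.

Profit = -€326 at x = 6

AVC = 16 - 4x + x^2; min AVC = €12 at x = 2. Since P = €76 ≥ min AVC, the firm produces.
MC = 16 - 8x + 3x^2. Setting P = MC and taking the root on the rising branch gives x* = 6.
TR = 76·6 = 456. TC = 614 + 168 = 782. Profit = 456 − 782 = -€326.
Shutting down would mean losing the fixed cost of €614, so operating at a loss of €326 is better by €288.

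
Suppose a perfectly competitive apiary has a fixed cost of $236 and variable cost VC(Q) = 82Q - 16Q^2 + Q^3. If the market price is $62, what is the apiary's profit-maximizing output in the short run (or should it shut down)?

Produce at Q = 10

Strip out fixed cost: VC = 82Q - 16Q^2 + Q^3. Then AVC = 82 - 16Q + Q^2 and MC = 82 - 32Q + 3Q^2.
The AVC parabola has its vertex at Q = 16/2 = 8, where AVC = 82 - 16·8 + 8^2 = $18.
P = $62 exceeds min AVC = $18, so the firm stays open.
Set P = MC: 62 = 82 - 32Q + 3Q^2 → 20 - 32Q + 3Q^2 = 0. The roots are Q = 2/3 and Q = 10; the profit-maximizing output is on the rising part of MC, so Q* = 10.
Check: AVC at Q = 10 is $22 ≤ P, so revenue covers variable cost.
Profit = P·Q − TC = 62·10 − 456 = $164.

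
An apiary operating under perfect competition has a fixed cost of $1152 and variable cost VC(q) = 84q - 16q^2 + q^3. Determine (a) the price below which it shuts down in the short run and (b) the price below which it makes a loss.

Shutdown price = $20; break-even price = $132

Shutdown price = min AVC. AVC = 84 - 16q + q^2, with vertex at q = 8 and minimum $20.
ATC = 1152/q + 84 - 16q + q^2. Setting dATC/dq = −1152/q^2 − 16 + 2q = 0 gives q = 12 (since 2·12^3 − 16·12^2 = 1152).
min ATC = 1152/12 + 84 − 16·12 + 12^2 = $132. That is the break-even price.
Between these two prices the firm operates at a loss; above $132 it earns a profit.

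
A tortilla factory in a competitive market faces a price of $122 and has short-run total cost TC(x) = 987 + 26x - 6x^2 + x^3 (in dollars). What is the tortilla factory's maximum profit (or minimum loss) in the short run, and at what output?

AVC = 26 - 6x + x^2 has its minimum $17 at x = 3; price $122 clears that bar, so the firm operates.
With MC = 26 - 12x + 3x^2, P = MC on the upward-sloping part at x* = 8.
TR = 122·8 = 976. TC = 987 + 336 = 1323. Profit = 976 − 1323 = -$347.
That loss of $347 beats the $987 the firm would lose by shutting down; producing recovers $640 of fixed cost.

Profit = -$347 at x = 8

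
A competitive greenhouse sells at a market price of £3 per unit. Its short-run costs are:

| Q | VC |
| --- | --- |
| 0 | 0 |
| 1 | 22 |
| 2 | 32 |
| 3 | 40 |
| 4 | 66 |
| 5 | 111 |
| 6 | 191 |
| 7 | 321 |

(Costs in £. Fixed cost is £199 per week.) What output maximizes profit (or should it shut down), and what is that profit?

Compute π = P·Q − TC at each output: Q=0: -199; Q=1: -218; Q=2: -225; Q=3: -230; Q=4: -253; Q=5: -295; Q=6: -372; Q=7: -499.
Profit is highest at Q = 0. Equivalently, the lowest AVC in the table is 40/3 ≈ £13.33 at Q = 3, and P = £3 falls below it — price never covers variable cost, so the firm shuts down and loses only its fixed cost.

Q = 0 (shut down); profit = -£199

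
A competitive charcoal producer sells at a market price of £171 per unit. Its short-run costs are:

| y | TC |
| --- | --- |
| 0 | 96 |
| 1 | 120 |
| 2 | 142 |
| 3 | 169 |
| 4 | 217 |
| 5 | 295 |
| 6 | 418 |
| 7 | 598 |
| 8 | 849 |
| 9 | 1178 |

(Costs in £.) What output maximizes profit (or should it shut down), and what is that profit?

y = 6; profit = £608

Compute π = P·y − TC at each output: y=0: -96; y=1: 51; y=2: 200; y=3: 344; y=4: 467; y=5: 560; y=6: 608; y=7: 599; y=8: 519; y=9: 361.
Profit is maximized at y = 6. AVC there is 322/6 = £53.67 ≤ P, so producing beats shutting down (which would give -£96).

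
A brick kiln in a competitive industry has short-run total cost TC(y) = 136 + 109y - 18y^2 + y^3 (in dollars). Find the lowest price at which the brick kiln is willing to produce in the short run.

$28 per unit

The firm shuts down when price falls below the minimum of average variable cost. AVC = VC/y = 109 - 18y + y^2.
At the minimum of AVC, MC = AVC. MC = 109 - 36y + 3y^2; setting MC = AVC gives 2y^2 - 18y = 0, so y = 9. min AVC = 28.
So the shutdown price is $28.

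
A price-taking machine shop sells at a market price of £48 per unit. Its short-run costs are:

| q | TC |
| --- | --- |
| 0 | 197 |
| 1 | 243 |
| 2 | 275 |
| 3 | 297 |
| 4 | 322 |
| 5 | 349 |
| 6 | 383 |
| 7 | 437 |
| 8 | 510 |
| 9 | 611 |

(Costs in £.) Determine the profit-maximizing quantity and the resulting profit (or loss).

Tabulate TR − TC: q=0: -197; q=1: -195; q=2: -179; q=3: -153; q=4: -130; q=5: -109; q=6: -95; q=7: -101; q=8: -126; q=9: -179.
Profit is maximized at q = 6. AVC there is 186/6 = £31 ≤ P, so producing beats shutting down (which would give -£197).

q = 6; profit = -£95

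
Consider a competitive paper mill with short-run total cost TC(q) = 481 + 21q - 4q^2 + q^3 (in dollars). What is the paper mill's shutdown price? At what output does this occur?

$17 per unit, at q = 2

The firm shuts down when price falls below the minimum of average variable cost. AVC = VC/q = 21 - 4q + q^2.
dAVC/dq = -4 + 2q = 0 gives q = 2. min AVC = 21 - 4·2 + 2^2 = 17.
So the shutdown price is $17.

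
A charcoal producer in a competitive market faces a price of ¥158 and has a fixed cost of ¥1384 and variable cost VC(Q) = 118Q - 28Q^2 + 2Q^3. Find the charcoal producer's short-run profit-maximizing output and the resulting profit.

Profit = -¥184 at Q = 10

AVC = 118 - 28Q + 2Q^2; min AVC = ¥20 at Q = 7. Since P = ¥158 ≥ min AVC, the firm produces.
With MC = 118 - 56Q + 6Q^2, P = MC on the upward-sloping part at Q* = 10.
TR = 158·10 = 1580. TC = 1384 + 380 = 1764. Profit = 1580 − 1764 = -¥184.
By producing, the firm covers all variable cost plus ¥1200 of fixed cost; shutting down would lose the full ¥1384.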